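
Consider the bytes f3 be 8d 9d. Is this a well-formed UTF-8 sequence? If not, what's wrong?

Leading byte 0xF3 = 11110011 → 4-byte form.
Continuation bytes 0xBE=10111110, 0x8D=10001101, 0x9D=10011101 all match 10xxxxxx.
Decoded value 0xFE35D is ≥ 0x10000 (shortest form) and not a surrogate.

valid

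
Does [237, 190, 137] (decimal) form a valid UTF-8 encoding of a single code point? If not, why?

invalid (encodes a surrogate (U+D800–U+DFFF))

Structurally a 3-byte sequence; payload = 0xDF89.
But 0xDF89 is in U+D800–U+DFFF, the surrogate range. Surrogates are not Unicode scalar values and are forbidden in UTF-8.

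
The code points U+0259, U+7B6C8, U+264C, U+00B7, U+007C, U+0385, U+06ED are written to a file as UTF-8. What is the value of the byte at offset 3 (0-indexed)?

0xBB

U+0259 → 2-byte form C9 99 at offsets 0–1.
U+7B6C8 → 4-byte form F1 BB 9B 88 at offsets 2–5.
Offset 3 falls in char 2's range; it's byte 2 of F1 BB 9B 88 = 0xBB.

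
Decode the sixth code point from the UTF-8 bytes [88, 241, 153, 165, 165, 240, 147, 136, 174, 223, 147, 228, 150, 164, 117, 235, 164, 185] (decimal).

Offset 0: leading byte 0x58 = 01011000 → 1-byte char #1 = 58.
Offset 1: leading byte 0xF1 = 11110001 → 4-byte char #2 = F1 99 A5 A5.
Offset 5: leading byte 0xF0 = 11110000 → 4-byte char #3 = F0 93 88 AE.
Offset 9: leading byte 0xDF = 11011111 → 2-byte char #4 = DF 93.
Offset 11: leading byte 0xE4 = 11100100 → 3-byte char #5 = E4 96 A4.
Offset 14: leading byte 0x75 = 01110101 → 1-byte char #6 = 75.
Leading byte 0x75 = 01110101 matches 0xxxxxxx → 1-byte sequence.
Byte 1: 0x75 = 01110101, payload 1110101 (7 bits).
Concatenate: 1110101 = 0x75 (7 bits → U+0075).

U+0075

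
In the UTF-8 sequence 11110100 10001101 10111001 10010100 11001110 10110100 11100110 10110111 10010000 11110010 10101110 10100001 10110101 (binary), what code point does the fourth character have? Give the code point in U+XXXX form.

U+AE875

Offset 0: leading byte 0xF4 = 11110100 → 4-byte char #1 = F4 8D B9 94.
Offset 4: leading byte 0xCE = 11001110 → 2-byte char #2 = CE B4.
Offset 6: leading byte 0xE6 = 11100110 → 3-byte char #3 = E6 B7 90.
Offset 9: leading byte 0xF2 = 11110010 → 4-byte char #4 = F2 AE A1 B5.
Leading byte 0xF2 = 11110010 matches 11110xxx → 4-byte sequence.
Byte 1: 0xF2 = 11110010, payload 010 (3 bits).
Byte 2: 0xAE = 10101110 (10xxxxxx ✓), payload 101110.
Byte 3: 0xA1 = 10100001 (10xxxxxx ✓), payload 100001.
Byte 4: 0xB5 = 10110101 (10xxxxxx ✓), payload 110101.
Concatenate: 010101110100001110101 = 0xAE875 (21 bits → U+AE875).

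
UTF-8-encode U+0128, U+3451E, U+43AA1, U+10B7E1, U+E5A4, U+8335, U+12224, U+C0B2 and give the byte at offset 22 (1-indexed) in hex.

1-indexed offset 22 is 0-indexed offset 21.
U+0128 → 2-byte form C4 A8 at offsets 0–1.
U+3451E → 4-byte form F0 B4 94 9E at offsets 2–5.
U+43AA1 → 4-byte form F1 83 AA A1 at offsets 6–9.
U+10B7E1 → 4-byte form F4 8B 9F A1 at offsets 10–13.
U+E5A4 → 3-byte form EE 96 A4 at offsets 14–16.
U+8335 → 3-byte form E8 8C B5 at offsets 17–19.
U+12224 → 4-byte form F0 92 88 A4 at offsets 20–23.
Offset 21 falls in char 7's range; it's byte 2 of F0 92 88 A4 = 0x92.

0x92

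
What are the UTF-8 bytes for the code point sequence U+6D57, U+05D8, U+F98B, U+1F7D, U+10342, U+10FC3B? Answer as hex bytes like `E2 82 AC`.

E6 B5 97 D7 98 EF A6 8B E1 BD BD F0 90 8D 82 F4 8F B0 BB

U+6D57: 3-byte form → E6 B5 97.
U+05D8: 2-byte form → D7 98.
U+F98B: 3-byte form → EF A6 8B.
U+1F7D: 3-byte form → E1 BD BD.
U+10342: 4-byte form → F0 90 8D 82.
U+10FC3B: 4-byte form → F4 8F B0 BB.
Concatenated (19 bytes): E6 B5 97 D7 98 EF A6 8B E1 BD BD F0 90 8D 82 F4 8F B0 BB.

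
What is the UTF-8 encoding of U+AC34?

U+AC34 = 0xAC34 = 44084 decimal. In range U+0800–U+FFFF → 3-byte form: 1110xxxx 10xxxxxx 10xxxxxx.
Binary (16 bits): 1010110000110100.
Split 4+6+6: 1010 | 110000 | 110100.
Byte 1: 11101010 = 0xEA.
Byte 2: 10110000 = 0xB0.
Byte 3: 10110100 = 0xB4.

EA B0 B4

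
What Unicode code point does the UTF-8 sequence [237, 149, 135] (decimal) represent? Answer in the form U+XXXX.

U+D547

Leading byte 0xED = 11101101 matches 1110xxxx → 3-byte sequence.
Byte 1: 0xED = 11101101, payload 1101 (4 bits).
Byte 2: 0x95 = 10010101 (10xxxxxx ✓), payload 010101.
Byte 3: 0x87 = 10000111 (10xxxxxx ✓), payload 000111.
Concatenate: 1101010101000111 = 0xD547 (16 bits → U+D547).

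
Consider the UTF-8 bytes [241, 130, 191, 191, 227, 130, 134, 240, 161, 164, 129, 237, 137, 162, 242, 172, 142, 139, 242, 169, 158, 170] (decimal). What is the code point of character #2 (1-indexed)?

U+3086

Offset 0: leading byte 0xF1 = 11110001 → 4-byte char #1 = F1 82 BF BF.
Offset 4: leading byte 0xE3 = 11100011 → 3-byte char #2 = E3 82 86.
Leading byte 0xE3 = 11100011 matches 1110xxxx → 3-byte sequence.
Byte 1: 0xE3 = 11100011, payload 0011 (4 bits).
Byte 2: 0x82 = 10000010 (10xxxxxx ✓), payload 000010.
Byte 3: 0x86 = 10000110 (10xxxxxx ✓), payload 000110.
Concatenate: 0011000010000110 = 0x3086 (16 bits → U+3086).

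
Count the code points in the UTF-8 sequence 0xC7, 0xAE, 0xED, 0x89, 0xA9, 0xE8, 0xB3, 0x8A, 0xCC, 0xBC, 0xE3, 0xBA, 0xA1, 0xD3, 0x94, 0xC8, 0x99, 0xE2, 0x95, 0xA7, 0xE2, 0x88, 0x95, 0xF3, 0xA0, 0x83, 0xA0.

Byte at offset 0: 0xC7 = 11000111 → 2-byte char (#1). Advance 2.
Byte at offset 2: 0xED = 11101101 → 3-byte char (#2). Advance 3.
Byte at offset 5: 0xE8 = 11101000 → 3-byte char (#3). Advance 3.
Byte at offset 8: 0xCC = 11001100 → 2-byte char (#4). Advance 2.
Byte at offset 10: 0xE3 = 11100011 → 3-byte char (#5). Advance 3.
Byte at offset 13: 0xD3 = 11010011 → 2-byte char (#6). Advance 2.
Byte at offset 15: 0xC8 = 11001000 → 2-byte char (#7). Advance 2.
Byte at offset 17: 0xE2 = 11100010 → 3-byte char (#8). Advance 3.
Byte at offset 20: 0xE2 = 11100010 → 3-byte char (#9). Advance 3.
Byte at offset 23: 0xF3 = 11110011 → 4-byte char (#10). Advance 4.
Reached end at offset 27 after 10 code points.

10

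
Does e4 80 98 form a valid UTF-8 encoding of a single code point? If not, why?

valid

Leading byte 0xE4 = 11100100 → 3-byte form.
Continuation bytes 0x80=10000000, 0x98=10011000 all match 10xxxxxx.
Decoded value 0x4018 is ≥ 0x800 (shortest form) and not a surrogate.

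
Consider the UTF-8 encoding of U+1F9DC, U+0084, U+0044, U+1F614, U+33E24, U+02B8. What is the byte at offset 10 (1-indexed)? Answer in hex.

0x98

1-indexed offset 10 is 0-indexed offset 9.
U+1F9DC → 4-byte form F0 9F A7 9C at offsets 0–3.
U+0084 → 2-byte form C2 84 at offsets 4–5.
U+0044 → 1-byte form 44 at offsets 6–6.
U+1F614 → 4-byte form F0 9F 98 94 at offsets 7–10.
Offset 9 falls in char 4's range; it's byte 3 of F0 9F 98 94 = 0x98.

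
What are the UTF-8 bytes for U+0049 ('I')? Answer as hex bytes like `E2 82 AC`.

49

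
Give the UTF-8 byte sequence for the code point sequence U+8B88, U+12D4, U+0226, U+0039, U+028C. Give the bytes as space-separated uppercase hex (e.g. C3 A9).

U+8B88: 3-byte form → E8 AE 88.
U+12D4: 3-byte form → E1 8B 94.
U+0226: 2-byte form → C8 A6.
U+0039: 1-byte form → 39.
U+028C: 2-byte form → CA 8C.
Concatenated (11 bytes): E8 AE 88 E1 8B 94 C8 A6 39 CA 8C.

E8 AE 88 E1 8B 94 C8 A6 39 CA 8C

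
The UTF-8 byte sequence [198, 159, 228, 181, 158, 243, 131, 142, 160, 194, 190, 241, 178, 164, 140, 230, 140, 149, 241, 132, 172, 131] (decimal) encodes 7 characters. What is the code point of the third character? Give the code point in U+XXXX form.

U+C33A0

Offset 0: leading byte 0xC6 = 11000110 → 2-byte char #1 = C6 9F.
Offset 2: leading byte 0xE4 = 11100100 → 3-byte char #2 = E4 B5 9E.
Offset 5: leading byte 0xF3 = 11110011 → 4-byte char #3 = F3 83 8E A0.
Leading byte 0xF3 = 11110011 matches 11110xxx → 4-byte sequence.
Byte 1: 0xF3 = 11110011, payload 011 (3 bits).
Byte 2: 0x83 = 10000011 (10xxxxxx ✓), payload 000011.
Byte 3: 0x8E = 10001110 (10xxxxxx ✓), payload 001110.
Byte 4: 0xA0 = 10100000 (10xxxxxx ✓), payload 100000.
Concatenate: 011000011001110100000 = 0xC33A0 (21 bits → U+C33A0).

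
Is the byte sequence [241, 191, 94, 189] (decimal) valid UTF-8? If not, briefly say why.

invalid (non-continuation byte where continuation expected)

Leading byte 0xF1 = 11110001 → 4-byte form.
Byte 3 is 0x5E = 01011110, which is not 10xxxxxx — expected a continuation byte.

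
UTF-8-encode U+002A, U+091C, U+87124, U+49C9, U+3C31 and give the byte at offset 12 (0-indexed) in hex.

U+002A → 1-byte form 2A at offsets 0–0.
U+091C → 3-byte form E0 A4 9C at offsets 1–3.
U+87124 → 4-byte form F2 87 84 A4 at offsets 4–7.
U+49C9 → 3-byte form E4 A7 89 at offsets 8–10.
U+3C31 → 3-byte form E3 B0 B1 at offsets 11–13.
Offset 12 falls in char 5's range; it's byte 2 of E3 B0 B1 = 0xB0.

0xB0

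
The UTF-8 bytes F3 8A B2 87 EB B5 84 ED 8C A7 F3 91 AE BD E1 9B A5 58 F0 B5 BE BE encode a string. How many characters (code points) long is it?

Byte at offset 0: 0xF3 = 11110011 → 4-byte char (#1). Advance 4.
Byte at offset 4: 0xEB = 11101011 → 3-byte char (#2). Advance 3.
Byte at offset 7: 0xED = 11101101 → 3-byte char (#3). Advance 3.
Byte at offset 10: 0xF3 = 11110011 → 4-byte char (#4). Advance 4.
Byte at offset 14: 0xE1 = 11100001 → 3-byte char (#5). Advance 3.
Byte at offset 17: 0x58 = 01011000 → 1-byte char (#6). Advance 1.
Byte at offset 18: 0xF0 = 11110000 → 4-byte char (#7). Advance 4.
Reached end at offset 22 after 7 code points.

7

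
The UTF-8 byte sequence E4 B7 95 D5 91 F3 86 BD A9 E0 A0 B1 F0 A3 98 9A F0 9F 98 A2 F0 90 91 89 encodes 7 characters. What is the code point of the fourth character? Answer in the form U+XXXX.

Offset 0: leading byte 0xE4 = 11100100 → 3-byte char #1 = E4 B7 95.
Offset 3: leading byte 0xD5 = 11010101 → 2-byte char #2 = D5 91.
Offset 5: leading byte 0xF3 = 11110011 → 4-byte char #3 = F3 86 BD A9.
Offset 9: leading byte 0xE0 = 11100000 → 3-byte char #4 = E0 A0 B1.
Leading byte 0xE0 = 11100000 matches 1110xxxx → 3-byte sequence.
Byte 1: 0xE0 = 11100000, payload 0000 (4 bits).
Byte 2: 0xA0 = 10100000 (10xxxxxx ✓), payload 100000.
Byte 3: 0xB1 = 10110001 (10xxxxxx ✓), payload 110001.
Concatenate: 0000100000110001 = 0x831 (16 bits → U+0831).

U+0831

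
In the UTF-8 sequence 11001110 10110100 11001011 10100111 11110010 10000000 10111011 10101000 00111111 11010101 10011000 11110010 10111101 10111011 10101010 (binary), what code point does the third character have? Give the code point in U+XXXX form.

Offset 0: leading byte 0xCE = 11001110 → 2-byte char #1 = CE B4.
Offset 2: leading byte 0xCB = 11001011 → 2-byte char #2 = CB A7.
Offset 4: leading byte 0xF2 = 11110010 → 4-byte char #3 = F2 80 BB A8.
Leading byte 0xF2 = 11110010 matches 11110xxx → 4-byte sequence.
Byte 1: 0xF2 = 11110010, payload 010 (3 bits).
Byte 2: 0x80 = 10000000 (10xxxxxx ✓), payload 000000.
Byte 3: 0xBB = 10111011 (10xxxxxx ✓), payload 111011.
Byte 4: 0xA8 = 10101000 (10xxxxxx ✓), payload 101000.
Concatenate: 010000000111011101000 = 0x80EE8 (21 bits → U+80EE8).

U+80EE8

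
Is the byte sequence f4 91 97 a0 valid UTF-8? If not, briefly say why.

Leading byte 0xF4 = 11110100 → 4-byte form.
Payload = 0x1115E0, which exceeds U+10FFFF, the maximum Unicode code point. (Leading bytes F5–FF, or F4 followed by ≥ 0x90, are invalid.)

invalid (encodes a value above U+10FFFF)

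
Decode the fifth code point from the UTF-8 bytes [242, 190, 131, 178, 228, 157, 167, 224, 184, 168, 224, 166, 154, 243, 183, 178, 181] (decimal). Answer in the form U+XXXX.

Offset 0: leading byte 0xF2 = 11110010 → 4-byte char #1 = F2 BE 83 B2.
Offset 4: leading byte 0xE4 = 11100100 → 3-byte char #2 = E4 9D A7.
Offset 7: leading byte 0xE0 = 11100000 → 3-byte char #3 = E0 B8 A8.
Offset 10: leading byte 0xE0 = 11100000 → 3-byte char #4 = E0 A6 9A.
Offset 13: leading byte 0xF3 = 11110011 → 4-byte char #5 = F3 B7 B2 B5.
Leading byte 0xF3 = 11110011 matches 11110xxx → 4-byte sequence.
Byte 1: 0xF3 = 11110011, payload 011 (3 bits).
Byte 2: 0xB7 = 10110111 (10xxxxxx ✓), payload 110111.
Byte 3: 0xB2 = 10110010 (10xxxxxx ✓), payload 110010.
Byte 4: 0xB5 = 10110101 (10xxxxxx ✓), payload 110101.
Concatenate: 011110111110010110101 = 0xF7CB5 (21 bits → U+F7CB5).

U+F7CB5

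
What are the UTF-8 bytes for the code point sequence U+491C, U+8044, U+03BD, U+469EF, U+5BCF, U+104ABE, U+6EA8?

E4 A4 9C E8 81 84 CE BD F1 86 A7 AF E5 AF 8F F4 84 AA BE E6 BA A8

U+491C: 3-byte form → E4 A4 9C.
U+8044: 3-byte form → E8 81 84.
U+03BD: 2-byte form → CE BD.
U+469EF: 4-byte form → F1 86 A7 AF.
U+5BCF: 3-byte form → E5 AF 8F.
U+104ABE: 4-byte form → F4 84 AA BE.
U+6EA8: 3-byte form → E6 BA A8.
Concatenated (22 bytes): E4 A4 9C E8 81 84 CE BD F1 86 A7 AF E5 AF 8F F4 84 AA BE E6 BA A8.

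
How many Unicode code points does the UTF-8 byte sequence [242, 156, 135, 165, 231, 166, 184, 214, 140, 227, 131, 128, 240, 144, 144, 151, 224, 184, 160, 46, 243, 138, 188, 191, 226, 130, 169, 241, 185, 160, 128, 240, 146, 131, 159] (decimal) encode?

Byte at offset 0: 0xF2 = 11110010 → 4-byte char (#1). Advance 4.
Byte at offset 4: 0xE7 = 11100111 → 3-byte char (#2). Advance 3.
Byte at offset 7: 0xD6 = 11010110 → 2-byte char (#3). Advance 2.
Byte at offset 9: 0xE3 = 11100011 → 3-byte char (#4). Advance 3.
Byte at offset 12: 0xF0 = 11110000 → 4-byte char (#5). Advance 4.
Byte at offset 16: 0xE0 = 11100000 → 3-byte char (#6). Advance 3.
Byte at offset 19: 0x2E = 00101110 → 1-byte char (#7). Advance 1.
Byte at offset 20: 0xF3 = 11110011 → 4-byte char (#8). Advance 4.
Byte at offset 24: 0xE2 = 11100010 → 3-byte char (#9). Advance 3.
Byte at offset 27: 0xF1 = 11110001 → 4-byte char (#10). Advance 4.
Byte at offset 31: 0xF0 = 11110000 → 4-byte char (#11). Advance 4.
Reached end at offset 35 after 11 code points.

11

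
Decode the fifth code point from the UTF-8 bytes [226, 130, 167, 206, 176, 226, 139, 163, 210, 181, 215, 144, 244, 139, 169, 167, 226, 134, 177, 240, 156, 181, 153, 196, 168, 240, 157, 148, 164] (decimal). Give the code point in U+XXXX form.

U+05D0

Offset 0: leading byte 0xE2 = 11100010 → 3-byte char #1 = E2 82 A7.
Offset 3: leading byte 0xCE = 11001110 → 2-byte char #2 = CE B0.
Offset 5: leading byte 0xE2 = 11100010 → 3-byte char #3 = E2 8B A3.
Offset 8: leading byte 0xD2 = 11010010 → 2-byte char #4 = D2 B5.
Offset 10: leading byte 0xD7 = 11010111 → 2-byte char #5 = D7 90.
Leading byte 0xD7 = 11010111 matches 110xxxxx → 2-byte sequence.
Byte 1: 0xD7 = 11010111, payload 10111 (5 bits).
Byte 2: 0x90 = 10010000 (10xxxxxx ✓), payload 010000.
Concatenate: 10111010000 = 0x5D0 (11 bits → U+05D0).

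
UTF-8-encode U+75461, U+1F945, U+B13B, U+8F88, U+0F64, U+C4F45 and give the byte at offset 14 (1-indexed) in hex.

0x88

1-indexed offset 14 is 0-indexed offset 13.
U+75461 → 4-byte form F1 B5 91 A1 at offsets 0–3.
U+1F945 → 4-byte form F0 9F A5 85 at offsets 4–7.
U+B13B → 3-byte form EB 84 BB at offsets 8–10.
U+8F88 → 3-byte form E8 BE 88 at offsets 11–13.
Offset 13 falls in char 4's range; it's byte 3 of E8 BE 88 = 0x88.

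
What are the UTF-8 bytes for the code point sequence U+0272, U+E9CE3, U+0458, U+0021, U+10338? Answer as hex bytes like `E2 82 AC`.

U+0272: 2-byte form → C9 B2.
U+E9CE3: 4-byte form → F3 A9 B3 A3.
U+0458: 2-byte form → D1 98.
U+0021: 1-byte form → 21.
U+10338: 4-byte form → F0 90 8C B8.
Concatenated (13 bytes): C9 B2 F3 A9 B3 A3 D1 98 21 F0 90 8C B8.

C9 B2 F3 A9 B3 A3 D1 98 21 F0 90 8C B8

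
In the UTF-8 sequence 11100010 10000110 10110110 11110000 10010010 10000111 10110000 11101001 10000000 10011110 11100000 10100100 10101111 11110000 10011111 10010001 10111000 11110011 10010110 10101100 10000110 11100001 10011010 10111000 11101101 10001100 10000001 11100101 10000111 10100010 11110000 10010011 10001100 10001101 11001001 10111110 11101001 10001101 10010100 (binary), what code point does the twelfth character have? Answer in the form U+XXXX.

Offset 0: leading byte 0xE2 = 11100010 → 3-byte char #1 = E2 86 B6.
Offset 3: leading byte 0xF0 = 11110000 → 4-byte char #2 = F0 92 87 B0.
Offset 7: leading byte 0xE9 = 11101001 → 3-byte char #3 = E9 80 9E.
Offset 10: leading byte 0xE0 = 11100000 → 3-byte char #4 = E0 A4 AF.
Offset 13: leading byte 0xF0 = 11110000 → 4-byte char #5 = F0 9F 91 B8.
Offset 17: leading byte 0xF3 = 11110011 → 4-byte char #6 = F3 96 AC 86.
Offset 21: leading byte 0xE1 = 11100001 → 3-byte char #7 = E1 9A B8.
Offset 24: leading byte 0xED = 11101101 → 3-byte char #8 = ED 8C 81.
Offset 27: leading byte 0xE5 = 11100101 → 3-byte char #9 = E5 87 A2.
Offset 30: leading byte 0xF0 = 11110000 → 4-byte char #10 = F0 93 8C 8D.
Offset 34: leading byte 0xC9 = 11001001 → 2-byte char #11 = C9 BE.
Offset 36: leading byte 0xE9 = 11101001 → 3-byte char #12 = E9 8D 94.
Leading byte 0xE9 = 11101001 matches 1110xxxx → 3-byte sequence.
Byte 1: 0xE9 = 11101001, payload 1001 (4 bits).
Byte 2: 0x8D = 10001101 (10xxxxxx ✓), payload 001101.
Byte 3: 0x94 = 10010100 (10xxxxxx ✓), payload 010100.
Concatenate: 1001001101010100 = 0x9354 (16 bits → U+9354).

U+9354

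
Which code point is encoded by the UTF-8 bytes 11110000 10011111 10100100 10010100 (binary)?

U+1F914

Leading byte 0xF0 = 11110000 matches 11110xxx → 4-byte sequence.
Byte 1: 0xF0 = 11110000, payload 000 (3 bits).
Byte 2: 0x9F = 10011111 (10xxxxxx ✓), payload 011111.
Byte 3: 0xA4 = 10100100 (10xxxxxx ✓), payload 100100.
Byte 4: 0x94 = 10010100 (10xxxxxx ✓), payload 010100.
Concatenate: 000011111100100010100 = 0x1F914 (21 bits → U+1F914).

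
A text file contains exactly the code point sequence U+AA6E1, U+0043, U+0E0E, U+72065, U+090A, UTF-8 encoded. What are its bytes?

F2 AA 9B A1 43 E0 B8 8E F1 B2 81 A5 E0 A4 8A

U+AA6E1: 4-byte form → F2 AA 9B A1.
U+0043: 1-byte form → 43.
U+0E0E: 3-byte form → E0 B8 8E.
U+72065: 4-byte form → F1 B2 81 A5.
U+090A: 3-byte form → E0 A4 8A.
Concatenated (15 bytes): F2 AA 9B A1 43 E0 B8 8E F1 B2 81 A5 E0 A4 8A.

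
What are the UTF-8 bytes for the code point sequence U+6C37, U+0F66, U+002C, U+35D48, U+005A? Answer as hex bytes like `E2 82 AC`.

E6 B0 B7 E0 BD A6 2C F0 B5 B5 88 5A

U+6C37: 3-byte form → E6 B0 B7.
U+0F66: 3-byte form → E0 BD A6.
U+002C: 1-byte form → 2C.
U+35D48: 4-byte form → F0 B5 B5 88.
U+005A: 1-byte form → 5A.
Concatenated (12 bytes): E6 B0 B7 E0 BD A6 2C F0 B5 B5 88 5A.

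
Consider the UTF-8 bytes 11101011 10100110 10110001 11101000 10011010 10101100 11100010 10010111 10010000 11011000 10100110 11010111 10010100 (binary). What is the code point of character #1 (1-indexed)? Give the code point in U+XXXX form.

U+B9B1

Offset 0: leading byte 0xEB = 11101011 → 3-byte char #1 = EB A6 B1.
Leading byte 0xEB = 11101011 matches 1110xxxx → 3-byte sequence.
Byte 1: 0xEB = 11101011, payload 1011 (4 bits).
Byte 2: 0xA6 = 10100110 (10xxxxxx ✓), payload 100110.
Byte 3: 0xB1 = 10110001 (10xxxxxx ✓), payload 110001.
Concatenate: 1011100110110001 = 0xB9B1 (16 bits → U+B9B1).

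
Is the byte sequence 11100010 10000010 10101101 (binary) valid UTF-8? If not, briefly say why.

valid

Leading byte 0xE2 = 11100010 → 3-byte form.
Continuation bytes 0x82=10000010, 0xAD=10101101 all match 10xxxxxx.
Decoded value 0x20AD is ≥ 0x800 (shortest form) and not a surrogate.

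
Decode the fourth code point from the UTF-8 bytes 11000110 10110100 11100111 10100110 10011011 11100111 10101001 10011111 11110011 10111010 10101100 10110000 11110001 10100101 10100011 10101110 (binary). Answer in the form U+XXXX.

U+FAB30

Offset 0: leading byte 0xC6 = 11000110 → 2-byte char #1 = C6 B4.
Offset 2: leading byte 0xE7 = 11100111 → 3-byte char #2 = E7 A6 9B.
Offset 5: leading byte 0xE7 = 11100111 → 3-byte char #3 = E7 A9 9F.
Offset 8: leading byte 0xF3 = 11110011 → 4-byte char #4 = F3 BA AC B0.
Leading byte 0xF3 = 11110011 matches 11110xxx → 4-byte sequence.
Byte 1: 0xF3 = 11110011, payload 011 (3 bits).
Byte 2: 0xBA = 10111010 (10xxxxxx ✓), payload 111010.
Byte 3: 0xAC = 10101100 (10xxxxxx ✓), payload 101100.
Byte 4: 0xB0 = 10110000 (10xxxxxx ✓), payload 110000.
Concatenate: 011111010101100110000 = 0xFAB30 (21 bits → U+FAB30).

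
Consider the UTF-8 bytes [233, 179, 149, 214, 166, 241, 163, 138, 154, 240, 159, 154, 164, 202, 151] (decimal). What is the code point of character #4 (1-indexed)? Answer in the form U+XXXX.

Offset 0: leading byte 0xE9 = 11101001 → 3-byte char #1 = E9 B3 95.
Offset 3: leading byte 0xD6 = 11010110 → 2-byte char #2 = D6 A6.
Offset 5: leading byte 0xF1 = 11110001 → 4-byte char #3 = F1 A3 8A 9A.
Offset 9: leading byte 0xF0 = 11110000 → 4-byte char #4 = F0 9F 9A A4.
Leading byte 0xF0 = 11110000 matches 11110xxx → 4-byte sequence.
Byte 1: 0xF0 = 11110000, payload 000 (3 bits).
Byte 2: 0x9F = 10011111 (10xxxxxx ✓), payload 011111.
Byte 3: 0x9A = 10011010 (10xxxxxx ✓), payload 011010.
Byte 4: 0xA4 = 10100100 (10xxxxxx ✓), payload 100100.
Concatenate: 000011111011010100100 = 0x1F6A4 (21 bits → U+1F6A4).

U+1F6A4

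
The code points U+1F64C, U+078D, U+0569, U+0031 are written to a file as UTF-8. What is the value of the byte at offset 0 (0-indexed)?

U+1F64C → 4-byte form F0 9F 99 8C at offsets 0–3.
Offset 0 falls in char 1's range; it's byte 1 of F0 9F 99 8C = 0xF0.

0xF0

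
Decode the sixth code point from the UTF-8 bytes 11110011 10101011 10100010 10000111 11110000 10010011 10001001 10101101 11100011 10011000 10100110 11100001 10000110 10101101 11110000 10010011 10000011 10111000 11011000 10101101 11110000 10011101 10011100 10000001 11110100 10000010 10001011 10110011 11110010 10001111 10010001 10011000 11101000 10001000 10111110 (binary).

Offset 0: leading byte 0xF3 = 11110011 → 4-byte char #1 = F3 AB A2 87.
Offset 4: leading byte 0xF0 = 11110000 → 4-byte char #2 = F0 93 89 AD.
Offset 8: leading byte 0xE3 = 11100011 → 3-byte char #3 = E3 98 A6.
Offset 11: leading byte 0xE1 = 11100001 → 3-byte char #4 = E1 86 AD.
Offset 14: leading byte 0xF0 = 11110000 → 4-byte char #5 = F0 93 83 B8.
Offset 18: leading byte 0xD8 = 11011000 → 2-byte char #6 = D8 AD.
Leading byte 0xD8 = 11011000 matches 110xxxxx → 2-byte sequence.
Byte 1: 0xD8 = 11011000, payload 11000 (5 bits).
Byte 2: 0xAD = 10101101 (10xxxxxx ✓), payload 101101.
Concatenate: 11000101101 = 0x62D (11 bits → U+062D).

U+062D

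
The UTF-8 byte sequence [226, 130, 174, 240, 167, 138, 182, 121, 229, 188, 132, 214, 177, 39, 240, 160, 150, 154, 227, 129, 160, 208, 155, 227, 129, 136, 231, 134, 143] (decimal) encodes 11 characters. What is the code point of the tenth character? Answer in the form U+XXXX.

U+3048

Offset 0: leading byte 0xE2 = 11100010 → 3-byte char #1 = E2 82 AE.
Offset 3: leading byte 0xF0 = 11110000 → 4-byte char #2 = F0 A7 8A B6.
Offset 7: leading byte 0x79 = 01111001 → 1-byte char #3 = 79.
Offset 8: leading byte 0xE5 = 11100101 → 3-byte char #4 = E5 BC 84.
Offset 11: leading byte 0xD6 = 11010110 → 2-byte char #5 = D6 B1.
Offset 13: leading byte 0x27 = 00100111 → 1-byte char #6 = 27.
Offset 14: leading byte 0xF0 = 11110000 → 4-byte char #7 = F0 A0 96 9A.
Offset 18: leading byte 0xE3 = 11100011 → 3-byte char #8 = E3 81 A0.
Offset 21: leading byte 0xD0 = 11010000 → 2-byte char #9 = D0 9B.
Offset 23: leading byte 0xE3 = 11100011 → 3-byte char #10 = E3 81 88.
Leading byte 0xE3 = 11100011 matches 1110xxxx → 3-byte sequence.
Byte 1: 0xE3 = 11100011, payload 0011 (4 bits).
Byte 2: 0x81 = 10000001 (10xxxxxx ✓), payload 000001.
Byte 3: 0x88 = 10001000 (10xxxxxx ✓), payload 001000.
Concatenate: 0011000001001000 = 0x3048 (16 bits → U+3048).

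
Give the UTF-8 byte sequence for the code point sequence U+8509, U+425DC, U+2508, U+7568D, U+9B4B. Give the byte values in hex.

E8 94 89 F1 82 97 9C E2 94 88 F1 B5 9A 8D E9 AD 8B

U+8509: 3-byte form → E8 94 89.
U+425DC: 4-byte form → F1 82 97 9C.
U+2508: 3-byte form → E2 94 88.
U+7568D: 4-byte form → F1 B5 9A 8D.
U+9B4B: 3-byte form → E9 AD 8B.
Concatenated (17 bytes): E8 94 89 F1 82 97 9C E2 94 88 F1 B5 9A 8D E9 AD 8B.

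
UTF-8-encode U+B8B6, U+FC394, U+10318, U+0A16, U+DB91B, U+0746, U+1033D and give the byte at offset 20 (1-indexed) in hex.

1-indexed offset 20 is 0-indexed offset 19.
U+B8B6 → 3-byte form EB A2 B6 at offsets 0–2.
U+FC394 → 4-byte form F3 BC 8E 94 at offsets 3–6.
U+10318 → 4-byte form F0 90 8C 98 at offsets 7–10.
U+0A16 → 3-byte form E0 A8 96 at offsets 11–13.
U+DB91B → 4-byte form F3 9B A4 9B at offsets 14–17.
U+0746 → 2-byte form DD 86 at offsets 18–19.
Offset 19 falls in char 6's range; it's byte 2 of DD 86 = 0x86.

0x86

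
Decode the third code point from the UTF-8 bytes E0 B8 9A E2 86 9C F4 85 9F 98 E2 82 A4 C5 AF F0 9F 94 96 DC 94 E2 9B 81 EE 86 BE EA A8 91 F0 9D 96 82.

Offset 0: leading byte 0xE0 = 11100000 → 3-byte char #1 = E0 B8 9A.
Offset 3: leading byte 0xE2 = 11100010 → 3-byte char #2 = E2 86 9C.
Offset 6: leading byte 0xF4 = 11110100 → 4-byte char #3 = F4 85 9F 98.
Leading byte 0xF4 = 11110100 matches 11110xxx → 4-byte sequence.
Byte 1: 0xF4 = 11110100, payload 100 (3 bits).
Byte 2: 0x85 = 10000101 (10xxxxxx ✓), payload 000101.
Byte 3: 0x9F = 10011111 (10xxxxxx ✓), payload 011111.
Byte 4: 0x98 = 10011000 (10xxxxxx ✓), payload 011000.
Concatenate: 100000101011111011000 = 0x1057D8 (21 bits → U+1057D8).

U+1057D8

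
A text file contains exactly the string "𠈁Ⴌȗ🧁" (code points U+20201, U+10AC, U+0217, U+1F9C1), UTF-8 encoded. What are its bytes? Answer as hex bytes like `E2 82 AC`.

U+20201: 4-byte form → F0 A0 88 81.
U+10AC: 3-byte form → E1 82 AC.
U+0217: 2-byte form → C8 97.
U+1F9C1: 4-byte form → F0 9F A7 81.
Concatenated (13 bytes): F0 A0 88 81 E1 82 AC C8 97 F0 9F A7 81.

F0 A0 88 81 E1 82 AC C8 97 F0 9F A7 81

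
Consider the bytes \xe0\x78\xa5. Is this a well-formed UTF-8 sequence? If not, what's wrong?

Leading byte 0xE0 = 11100000 → 3-byte form.
Byte 2 is 0x78 = 01111000, which is not 10xxxxxx — expected a continuation byte.

invalid (non-continuation byte where continuation expected)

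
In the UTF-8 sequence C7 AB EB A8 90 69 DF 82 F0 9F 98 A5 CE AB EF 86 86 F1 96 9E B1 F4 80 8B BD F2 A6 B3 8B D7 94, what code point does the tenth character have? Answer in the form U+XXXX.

U+A6CCB

Offset 0: leading byte 0xC7 = 11000111 → 2-byte char #1 = C7 AB.
Offset 2: leading byte 0xEB = 11101011 → 3-byte char #2 = EB A8 90.
Offset 5: leading byte 0x69 = 01101001 → 1-byte char #3 = 69.
Offset 6: leading byte 0xDF = 11011111 → 2-byte char #4 = DF 82.
Offset 8: leading byte 0xF0 = 11110000 → 4-byte char #5 = F0 9F 98 A5.
Offset 12: leading byte 0xCE = 11001110 → 2-byte char #6 = CE AB.
Offset 14: leading byte 0xEF = 11101111 → 3-byte char #7 = EF 86 86.
Offset 17: leading byte 0xF1 = 11110001 → 4-byte char #8 = F1 96 9E B1.
Offset 21: leading byte 0xF4 = 11110100 → 4-byte char #9 = F4 80 8B BD.
Offset 25: leading byte 0xF2 = 11110010 → 4-byte char #10 = F2 A6 B3 8B.
Leading byte 0xF2 = 11110010 matches 11110xxx → 4-byte sequence.
Byte 1: 0xF2 = 11110010, payload 010 (3 bits).
Byte 2: 0xA6 = 10100110 (10xxxxxx ✓), payload 100110.
Byte 3: 0xB3 = 10110011 (10xxxxxx ✓), payload 110011.
Byte 4: 0x8B = 10001011 (10xxxxxx ✓), payload 001011.
Concatenate: 010100110110011001011 = 0xA6CCB (21 bits → U+A6CCB).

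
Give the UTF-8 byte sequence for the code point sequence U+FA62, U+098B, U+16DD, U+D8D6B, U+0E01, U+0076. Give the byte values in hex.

EF A9 A2 E0 A6 8B E1 9B 9D F3 98 B5 AB E0 B8 81 76

U+FA62: 3-byte form → EF A9 A2.
U+098B: 3-byte form → E0 A6 8B.
U+16DD: 3-byte form → E1 9B 9D.
U+D8D6B: 4-byte form → F3 98 B5 AB.
U+0E01: 3-byte form → E0 B8 81.
U+0076: 1-byte form → 76.
Concatenated (17 bytes): EF A9 A2 E0 A6 8B E1 9B 9D F3 98 B5 AB E0 B8 81 76.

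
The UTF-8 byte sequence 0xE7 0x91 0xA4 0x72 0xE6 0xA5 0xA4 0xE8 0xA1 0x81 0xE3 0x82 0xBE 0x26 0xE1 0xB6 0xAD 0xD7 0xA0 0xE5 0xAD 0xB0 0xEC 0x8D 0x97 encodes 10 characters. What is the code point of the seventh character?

U+1DAD

Offset 0: leading byte 0xE7 = 11100111 → 3-byte char #1 = E7 91 A4.
Offset 3: leading byte 0x72 = 01110010 → 1-byte char #2 = 72.
Offset 4: leading byte 0xE6 = 11100110 → 3-byte char #3 = E6 A5 A4.
Offset 7: leading byte 0xE8 = 11101000 → 3-byte char #4 = E8 A1 81.
Offset 10: leading byte 0xE3 = 11100011 → 3-byte char #5 = E3 82 BE.
Offset 13: leading byte 0x26 = 00100110 → 1-byte char #6 = 26.
Offset 14: leading byte 0xE1 = 11100001 → 3-byte char #7 = E1 B6 AD.
Leading byte 0xE1 = 11100001 matches 1110xxxx → 3-byte sequence.
Byte 1: 0xE1 = 11100001, payload 0001 (4 bits).
Byte 2: 0xB6 = 10110110 (10xxxxxx ✓), payload 110110.
Byte 3: 0xAD = 10101101 (10xxxxxx ✓), payload 101101.
Concatenate: 0001110110101101 = 0x1DAD (16 bits → U+1DAD).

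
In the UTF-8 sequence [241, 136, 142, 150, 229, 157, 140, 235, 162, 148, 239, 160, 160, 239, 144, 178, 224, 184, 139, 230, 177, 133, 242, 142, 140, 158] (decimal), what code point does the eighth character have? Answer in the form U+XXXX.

U+8E31E

Offset 0: leading byte 0xF1 = 11110001 → 4-byte char #1 = F1 88 8E 96.
Offset 4: leading byte 0xE5 = 11100101 → 3-byte char #2 = E5 9D 8C.
Offset 7: leading byte 0xEB = 11101011 → 3-byte char #3 = EB A2 94.
Offset 10: leading byte 0xEF = 11101111 → 3-byte char #4 = EF A0 A0.
Offset 13: leading byte 0xEF = 11101111 → 3-byte char #5 = EF 90 B2.
Offset 16: leading byte 0xE0 = 11100000 → 3-byte char #6 = E0 B8 8B.
Offset 19: leading byte 0xE6 = 11100110 → 3-byte char #7 = E6 B1 85.
Offset 22: leading byte 0xF2 = 11110010 → 4-byte char #8 = F2 8E 8C 9E.
Leading byte 0xF2 = 11110010 matches 11110xxx → 4-byte sequence.
Byte 1: 0xF2 = 11110010, payload 010 (3 bits).
Byte 2: 0x8E = 10001110 (10xxxxxx ✓), payload 001110.
Byte 3: 0x8C = 10001100 (10xxxxxx ✓), payload 001100.
Byte 4: 0x9E = 10011110 (10xxxxxx ✓), payload 011110.
Concatenate: 010001110001100011110 = 0x8E31E (21 bits → U+8E31E).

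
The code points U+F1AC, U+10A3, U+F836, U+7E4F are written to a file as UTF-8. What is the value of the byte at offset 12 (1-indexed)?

1-indexed offset 12 is 0-indexed offset 11.
U+F1AC → 3-byte form EF 86 AC at offsets 0–2.
U+10A3 → 3-byte form E1 82 A3 at offsets 3–5.
U+F836 → 3-byte form EF A0 B6 at offsets 6–8.
U+7E4F → 3-byte form E7 B9 8F at offsets 9–11.
Offset 11 falls in char 4's range; it's byte 3 of E7 B9 8F = 0x8F.

0x8F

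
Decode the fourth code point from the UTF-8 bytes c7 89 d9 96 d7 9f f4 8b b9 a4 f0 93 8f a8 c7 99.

Offset 0: leading byte 0xC7 = 11000111 → 2-byte char #1 = C7 89.
Offset 2: leading byte 0xD9 = 11011001 → 2-byte char #2 = D9 96.
Offset 4: leading byte 0xD7 = 11010111 → 2-byte char #3 = D7 9F.
Offset 6: leading byte 0xF4 = 11110100 → 4-byte char #4 = F4 8B B9 A4.
Leading byte 0xF4 = 11110100 matches 11110xxx → 4-byte sequence.
Byte 1: 0xF4 = 11110100, payload 100 (3 bits).
Byte 2: 0x8B = 10001011 (10xxxxxx ✓), payload 001011.
Byte 3: 0xB9 = 10111001 (10xxxxxx ✓), payload 111001.
Byte 4: 0xA4 = 10100100 (10xxxxxx ✓), payload 100100.
Concatenate: 100001011111001100100 = 0x10BE64 (21 bits → U+10BE64).

U+10BE64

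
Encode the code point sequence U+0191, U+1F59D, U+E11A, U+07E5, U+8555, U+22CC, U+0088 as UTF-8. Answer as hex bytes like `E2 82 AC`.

U+0191: 2-byte form → C6 91.
U+1F59D: 4-byte form → F0 9F 96 9D.
U+E11A: 3-byte form → EE 84 9A.
U+07E5: 2-byte form → DF A5.
U+8555: 3-byte form → E8 95 95.
U+22CC: 3-byte form → E2 8B 8C.
U+0088: 2-byte form → C2 88.
Concatenated (19 bytes): C6 91 F0 9F 96 9D EE 84 9A DF A5 E8 95 95 E2 8B 8C C2 88.

C6 91 F0 9F 96 9D EE 84 9A DF A5 E8 95 95 E2 8B 8C C2 88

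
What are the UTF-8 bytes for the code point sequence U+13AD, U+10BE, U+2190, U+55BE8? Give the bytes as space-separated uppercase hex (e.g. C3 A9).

U+13AD: 3-byte form → E1 8E AD.
U+10BE: 3-byte form → E1 82 BE.
U+2190: 3-byte form → E2 86 90.
U+55BE8: 4-byte form → F1 95 AF A8.
Concatenated (13 bytes): E1 8E AD E1 82 BE E2 86 90 F1 95 AF A8.

E1 8E AD E1 82 BE E2 86 90 F1 95 AF A8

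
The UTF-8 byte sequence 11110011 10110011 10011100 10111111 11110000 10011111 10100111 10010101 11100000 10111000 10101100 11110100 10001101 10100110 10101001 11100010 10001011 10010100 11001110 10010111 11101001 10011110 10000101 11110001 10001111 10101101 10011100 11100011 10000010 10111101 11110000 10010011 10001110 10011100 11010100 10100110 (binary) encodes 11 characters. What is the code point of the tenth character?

Offset 0: leading byte 0xF3 = 11110011 → 4-byte char #1 = F3 B3 9C BF.
Offset 4: leading byte 0xF0 = 11110000 → 4-byte char #2 = F0 9F A7 95.
Offset 8: leading byte 0xE0 = 11100000 → 3-byte char #3 = E0 B8 AC.
Offset 11: leading byte 0xF4 = 11110100 → 4-byte char #4 = F4 8D A6 A9.
Offset 15: leading byte 0xE2 = 11100010 → 3-byte char #5 = E2 8B 94.
Offset 18: leading byte 0xCE = 11001110 → 2-byte char #6 = CE 97.
Offset 20: leading byte 0xE9 = 11101001 → 3-byte char #7 = E9 9E 85.
Offset 23: leading byte 0xF1 = 11110001 → 4-byte char #8 = F1 8F AD 9C.
Offset 27: leading byte 0xE3 = 11100011 → 3-byte char #9 = E3 82 BD.
Offset 30: leading byte 0xF0 = 11110000 → 4-byte char #10 = F0 93 8E 9C.
Leading byte 0xF0 = 11110000 matches 11110xxx → 4-byte sequence.
Byte 1: 0xF0 = 11110000, payload 000 (3 bits).
Byte 2: 0x93 = 10010011 (10xxxxxx ✓), payload 010011.
Byte 3: 0x8E = 10001110 (10xxxxxx ✓), payload 001110.
Byte 4: 0x9C = 10011100 (10xxxxxx ✓), payload 011100.
Concatenate: 000010011001110011100 = 0x1339C (21 bits → U+1339C).

U+1339C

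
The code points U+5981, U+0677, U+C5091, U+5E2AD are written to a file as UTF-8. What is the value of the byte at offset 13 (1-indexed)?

1-indexed offset 13 is 0-indexed offset 12.
U+5981 → 3-byte form E5 A6 81 at offsets 0–2.
U+0677 → 2-byte form D9 B7 at offsets 3–4.
U+C5091 → 4-byte form F3 85 82 91 at offsets 5–8.
U+5E2AD → 4-byte form F1 9E 8A AD at offsets 9–12.
Offset 12 falls in char 4's range; it's byte 4 of F1 9E 8A AD = 0xAD.

0xAD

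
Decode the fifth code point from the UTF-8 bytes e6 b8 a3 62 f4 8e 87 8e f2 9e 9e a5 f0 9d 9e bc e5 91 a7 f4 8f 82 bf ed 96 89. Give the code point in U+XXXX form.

Offset 0: leading byte 0xE6 = 11100110 → 3-byte char #1 = E6 B8 A3.
Offset 3: leading byte 0x62 = 01100010 → 1-byte char #2 = 62.
Offset 4: leading byte 0xF4 = 11110100 → 4-byte char #3 = F4 8E 87 8E.
Offset 8: leading byte 0xF2 = 11110010 → 4-byte char #4 = F2 9E 9E A5.
Offset 12: leading byte 0xF0 = 11110000 → 4-byte char #5 = F0 9D 9E BC.
Leading byte 0xF0 = 11110000 matches 11110xxx → 4-byte sequence.
Byte 1: 0xF0 = 11110000, payload 000 (3 bits).
Byte 2: 0x9D = 10011101 (10xxxxxx ✓), payload 011101.
Byte 3: 0x9E = 10011110 (10xxxxxx ✓), payload 011110.
Byte 4: 0xBC = 10111100 (10xxxxxx ✓), payload 111100.
Concatenate: 000011101011110111100 = 0x1D7BC (21 bits → U+1D7BC).

U+1D7BC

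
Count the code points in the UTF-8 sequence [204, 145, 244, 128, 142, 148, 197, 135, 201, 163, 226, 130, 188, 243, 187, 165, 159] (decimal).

6

Byte at offset 0: 0xCC = 11001100 → 2-byte char (#1). Advance 2.
Byte at offset 2: 0xF4 = 11110100 → 4-byte char (#2). Advance 4.
Byte at offset 6: 0xC5 = 11000101 → 2-byte char (#3). Advance 2.
Byte at offset 8: 0xC9 = 11001001 → 2-byte char (#4). Advance 2.
Byte at offset 10: 0xE2 = 11100010 → 3-byte char (#5). Advance 3.
Byte at offset 13: 0xF3 = 11110011 → 4-byte char (#6). Advance 4.
Reached end at offset 17 after 6 code points.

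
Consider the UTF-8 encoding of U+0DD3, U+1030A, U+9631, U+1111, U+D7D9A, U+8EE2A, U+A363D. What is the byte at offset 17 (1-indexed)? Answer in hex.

0x9A

1-indexed offset 17 is 0-indexed offset 16.
U+0DD3 → 3-byte form E0 B7 93 at offsets 0–2.
U+1030A → 4-byte form F0 90 8C 8A at offsets 3–6.
U+9631 → 3-byte form E9 98 B1 at offsets 7–9.
U+1111 → 3-byte form E1 84 91 at offsets 10–12.
U+D7D9A → 4-byte form F3 97 B6 9A at offsets 13–16.
Offset 16 falls in char 5's range; it's byte 4 of F3 97 B6 9A = 0x9A.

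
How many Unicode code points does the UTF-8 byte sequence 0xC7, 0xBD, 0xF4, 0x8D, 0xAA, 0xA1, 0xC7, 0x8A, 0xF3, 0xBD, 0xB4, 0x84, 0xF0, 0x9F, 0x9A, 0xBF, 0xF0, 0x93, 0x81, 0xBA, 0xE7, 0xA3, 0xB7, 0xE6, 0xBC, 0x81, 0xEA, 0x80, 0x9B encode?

9

Byte at offset 0: 0xC7 = 11000111 → 2-byte char (#1). Advance 2.
Byte at offset 2: 0xF4 = 11110100 → 4-byte char (#2). Advance 4.
Byte at offset 6: 0xC7 = 11000111 → 2-byte char (#3). Advance 2.
Byte at offset 8: 0xF3 = 11110011 → 4-byte char (#4). Advance 4.
Byte at offset 12: 0xF0 = 11110000 → 4-byte char (#5). Advance 4.
Byte at offset 16: 0xF0 = 11110000 → 4-byte char (#6). Advance 4.
Byte at offset 20: 0xE7 = 11100111 → 3-byte char (#7). Advance 3.
Byte at offset 23: 0xE6 = 11100110 → 3-byte char (#8). Advance 3.
Byte at offset 26: 0xEA = 11101010 → 3-byte char (#9). Advance 3.
Reached end at offset 29 after 9 code points.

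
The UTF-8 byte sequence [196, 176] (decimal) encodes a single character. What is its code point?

U+0130

Leading byte 0xC4 = 11000100 matches 110xxxxx → 2-byte sequence.
Byte 1: 0xC4 = 11000100, payload 00100 (5 bits).
Byte 2: 0xB0 = 10110000 (10xxxxxx ✓), payload 110000.
Concatenate: 00100110000 = 0x130 (11 bits → U+0130).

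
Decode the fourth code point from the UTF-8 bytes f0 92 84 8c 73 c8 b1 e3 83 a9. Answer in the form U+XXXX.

Offset 0: leading byte 0xF0 = 11110000 → 4-byte char #1 = F0 92 84 8C.
Offset 4: leading byte 0x73 = 01110011 → 1-byte char #2 = 73.
Offset 5: leading byte 0xC8 = 11001000 → 2-byte char #3 = C8 B1.
Offset 7: leading byte 0xE3 = 11100011 → 3-byte char #4 = E3 83 A9.
Leading byte 0xE3 = 11100011 matches 1110xxxx → 3-byte sequence.
Byte 1: 0xE3 = 11100011, payload 0011 (4 bits).
Byte 2: 0x83 = 10000011 (10xxxxxx ✓), payload 000011.
Byte 3: 0xA9 = 10101001 (10xxxxxx ✓), payload 101001.
Concatenate: 0011000011101001 = 0x30E9 (16 bits → U+30E9).

U+30E9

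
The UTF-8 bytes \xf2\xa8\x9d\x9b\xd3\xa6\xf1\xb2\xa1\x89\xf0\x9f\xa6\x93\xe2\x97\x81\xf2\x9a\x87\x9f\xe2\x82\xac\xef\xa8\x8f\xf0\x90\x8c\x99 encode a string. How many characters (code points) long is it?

9

Byte at offset 0: 0xF2 = 11110010 → 4-byte char (#1). Advance 4.
Byte at offset 4: 0xD3 = 11010011 → 2-byte char (#2). Advance 2.
Byte at offset 6: 0xF1 = 11110001 → 4-byte char (#3). Advance 4.
Byte at offset 10: 0xF0 = 11110000 → 4-byte char (#4). Advance 4.
Byte at offset 14: 0xE2 = 11100010 → 3-byte char (#5). Advance 3.
Byte at offset 17: 0xF2 = 11110010 → 4-byte char (#6). Advance 4.
Byte at offset 21: 0xE2 = 11100010 → 3-byte char (#7). Advance 3.
Byte at offset 24: 0xEF = 11101111 → 3-byte char (#8). Advance 3.
Byte at offset 27: 0xF0 = 11110000 → 4-byte char (#9). Advance 4.
Reached end at offset 31 after 9 code points.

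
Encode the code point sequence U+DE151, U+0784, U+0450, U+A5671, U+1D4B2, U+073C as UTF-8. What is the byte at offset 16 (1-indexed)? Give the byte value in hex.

0xB2

1-indexed offset 16 is 0-indexed offset 15.
U+DE151 → 4-byte form F3 9E 85 91 at offsets 0–3.
U+0784 → 2-byte form DE 84 at offsets 4–5.
U+0450 → 2-byte form D1 90 at offsets 6–7.
U+A5671 → 4-byte form F2 A5 99 B1 at offsets 8–11.
U+1D4B2 → 4-byte form F0 9D 92 B2 at offsets 12–15.
Offset 15 falls in char 5's range; it's byte 4 of F0 9D 92 B2 = 0xB2.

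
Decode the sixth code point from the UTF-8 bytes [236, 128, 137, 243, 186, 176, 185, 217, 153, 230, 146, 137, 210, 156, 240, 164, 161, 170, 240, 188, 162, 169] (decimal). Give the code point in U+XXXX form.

U+2486A

Offset 0: leading byte 0xEC = 11101100 → 3-byte char #1 = EC 80 89.
Offset 3: leading byte 0xF3 = 11110011 → 4-byte char #2 = F3 BA B0 B9.
Offset 7: leading byte 0xD9 = 11011001 → 2-byte char #3 = D9 99.
Offset 9: leading byte 0xE6 = 11100110 → 3-byte char #4 = E6 92 89.
Offset 12: leading byte 0xD2 = 11010010 → 2-byte char #5 = D2 9C.
Offset 14: leading byte 0xF0 = 11110000 → 4-byte char #6 = F0 A4 A1 AA.
Leading byte 0xF0 = 11110000 matches 11110xxx → 4-byte sequence.
Byte 1: 0xF0 = 11110000, payload 000 (3 bits).
Byte 2: 0xA4 = 10100100 (10xxxxxx ✓), payload 100100.
Byte 3: 0xA1 = 10100001 (10xxxxxx ✓), payload 100001.
Byte 4: 0xAA = 10101010 (10xxxxxx ✓), payload 101010.
Concatenate: 000100100100001101010 = 0x2486A (21 bits → U+2486A).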